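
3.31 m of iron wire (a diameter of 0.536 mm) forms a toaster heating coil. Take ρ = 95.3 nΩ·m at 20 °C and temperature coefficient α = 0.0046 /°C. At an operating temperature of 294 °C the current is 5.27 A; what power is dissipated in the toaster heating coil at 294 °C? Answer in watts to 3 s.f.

ρ = 95.3 nΩ·m = 9.53×10^-8 Ω·m
A = π(d/2)² = π(2.6800e-04 m)² = 2.256e-07 m²
R₍20₎ = ρL/A = (9.53×10^-8)(3.31)/(2.256e-07) = 1.398 Ω
R₍294₎ = R₍20₎(1 + αΔT) = 1.398 × (1 + 0.0046×274) = 3.16 Ω
P = I²R = (5.27)² × 3.16 = 87.8 W

87.8 W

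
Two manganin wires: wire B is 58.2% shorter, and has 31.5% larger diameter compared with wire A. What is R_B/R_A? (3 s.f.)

0.242

R ∝ L/d², so R_B/R_A = (1 − 58.2/100) × (1 + 31.5/100)⁻²
= 0.418 × 0.5783 = 0.242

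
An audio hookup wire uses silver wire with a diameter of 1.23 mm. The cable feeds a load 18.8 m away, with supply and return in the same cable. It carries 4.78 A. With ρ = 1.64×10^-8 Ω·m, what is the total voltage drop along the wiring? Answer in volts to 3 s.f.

2.48 V

A = π(d/2)² = π(6.1500e-04 m)² = 1.188e-06 m²
Total conductor length (both ways) L = 2 × 18.8 = 37.6 m
R = ρL/A = (1.64×10^-8)(37.6)/(1.188e-06) = 0.519 Ω
V = IR = 4.78 × 0.519 = 2.48 V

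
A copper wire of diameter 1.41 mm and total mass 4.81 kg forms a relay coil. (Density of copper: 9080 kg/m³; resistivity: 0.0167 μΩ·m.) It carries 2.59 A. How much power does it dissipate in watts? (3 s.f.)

ρ = 0.0167 μΩ·m = 1.67×10^-8 Ω·m
A = π(d/2)² = π(7.0500e-04 m)² = 1.5615e-06 m²
L = m/(density·A) = 4.81/(9080×1.5615e-06) = 339.3 m
R = ρL/A = (1.67×10^-8)(339.3)/(1.5615e-06) = 3.628 Ω
P = I²R = (2.59)² × 3.628 = 24.3 W

24.3 W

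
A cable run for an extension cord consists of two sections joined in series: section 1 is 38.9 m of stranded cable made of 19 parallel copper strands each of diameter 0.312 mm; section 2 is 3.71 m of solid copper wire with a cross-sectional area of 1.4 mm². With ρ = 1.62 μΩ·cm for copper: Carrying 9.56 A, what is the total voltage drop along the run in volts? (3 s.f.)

4.56 V

ρ = 1.62 μΩ·cm = 1.62×10^-8 Ω·m
Section 1: A_strand = π(1.5600e-04)² = 7.645e-08 m²; R₁ = ρL/(N·A_s) = (1.62×10^-8)(38.9)/(19×7.645e-08) = 0.4338 Ω
Section 2: A = 1.4 mm² = 1.400e-06 m²
R₂ = (1.62×10^-8)(3.71)/(1.400e-06) = 0.04293 Ω
R = R₁ + R₂ = 0.4768 Ω
V = IR = 9.56 × 0.4768 = 4.56 V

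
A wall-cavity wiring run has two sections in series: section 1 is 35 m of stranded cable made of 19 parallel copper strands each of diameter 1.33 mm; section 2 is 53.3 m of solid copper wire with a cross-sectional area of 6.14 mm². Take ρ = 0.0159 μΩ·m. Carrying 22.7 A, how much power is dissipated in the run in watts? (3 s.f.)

82.0 W

ρ = 0.0159 μΩ·m = 1.59×10^-8 Ω·m
Section 1: A_strand = π(6.6500e-04)² = 1.389e-06 m²; R₁ = ρL/(N·A_s) = (1.59×10^-8)(35)/(19×1.389e-06) = 0.02108 Ω
Section 2: A = 6.14 mm² = 6.140e-06 m²
R₂ = (1.59×10^-8)(53.3)/(6.140e-06) = 0.138 Ω
R = R₁ + R₂ = 0.1591 Ω
P = I²R = (22.7)² × 0.1591 = 82.0 W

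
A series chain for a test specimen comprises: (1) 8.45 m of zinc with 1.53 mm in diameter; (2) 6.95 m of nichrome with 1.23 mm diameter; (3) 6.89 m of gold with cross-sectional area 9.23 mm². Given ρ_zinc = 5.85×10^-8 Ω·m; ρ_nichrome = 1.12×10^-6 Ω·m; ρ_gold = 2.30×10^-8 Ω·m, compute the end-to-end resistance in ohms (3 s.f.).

Seg 1: A = π(d/2)² = π(7.6500e-04 m)² = 1.839e-06 m²
R_1 = (5.85×10^-8)(8.45)/(1.839e-06) = 0.2689 Ω
Seg 2: A = π(d/2)² = π(6.1500e-04 m)² = 1.188e-06 m²
R_2 = (1.12×10^-6)(6.95)/(1.188e-06) = 6.551 Ω
Seg 3: A = 9.23 mm² = 9.230e-06 m²
R_3 = (2.30×10^-8)(6.89)/(9.230e-06) = 0.01717 Ω
R_total = R_1 + R_2 + R_3 = 6.84 Ω

6.84 Ω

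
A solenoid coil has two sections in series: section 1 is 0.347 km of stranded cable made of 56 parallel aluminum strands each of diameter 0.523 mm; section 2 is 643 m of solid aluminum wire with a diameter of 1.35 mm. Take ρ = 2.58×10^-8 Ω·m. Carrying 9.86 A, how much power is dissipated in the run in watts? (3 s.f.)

1200 W

Section 1: A_strand = π(2.6150e-04)² = 2.148e-07 m²; R₁ = ρL/(N·A_s) = (2.58×10^-8)(347)/(56×2.148e-07) = 0.7442 Ω
Section 2: A = π(d/2)² = π(6.7500e-04 m)² = 1.431e-06 m²
R₂ = (2.58×10^-8)(643)/(1.431e-06) = 11.59 Ω
R = R₁ + R₂ = 12.33 Ω
P = I²R = (9.86)² × 12.33 = 1200 W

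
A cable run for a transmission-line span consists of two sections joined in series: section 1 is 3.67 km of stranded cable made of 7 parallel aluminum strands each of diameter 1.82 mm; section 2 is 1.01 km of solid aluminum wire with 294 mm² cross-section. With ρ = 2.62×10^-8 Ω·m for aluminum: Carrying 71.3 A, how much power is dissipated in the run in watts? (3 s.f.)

Section 1: A_strand = π(9.1000e-04)² = 2.602e-06 m²; R₁ = ρL/(N·A_s) = (2.62×10^-8)(3670)/(7×2.602e-06) = 5.28 Ω
Section 2: A = 294 mm² = 2.940e-04 m²
R₂ = (2.62×10^-8)(1010)/(2.940e-04) = 0.09001 Ω
R = R₁ + R₂ = 5.37 Ω
P = I²R = (71.3)² × 5.37 = 27300 W

27300 W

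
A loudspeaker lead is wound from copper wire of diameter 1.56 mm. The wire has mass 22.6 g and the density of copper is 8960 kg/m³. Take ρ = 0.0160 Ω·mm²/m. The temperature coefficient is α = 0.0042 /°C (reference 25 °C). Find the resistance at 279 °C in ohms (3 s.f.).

ρ = 0.0160 Ω·mm²/m = 1.60×10^-8 Ω·m
A = π(d/2)² = π(7.8000e-04 m)² = 1.9113e-06 m²
L = m/(density·A) = 0.0226/(8960×1.9113e-06) = 1.32 m
R = ρL/A = (1.60×10^-8)(1.32)/(1.9113e-06) = 0.01105 Ω
R(279 °C) = 0.01105 × (1 + 0.0042×254) = 0.0228 Ω

0.0228 Ω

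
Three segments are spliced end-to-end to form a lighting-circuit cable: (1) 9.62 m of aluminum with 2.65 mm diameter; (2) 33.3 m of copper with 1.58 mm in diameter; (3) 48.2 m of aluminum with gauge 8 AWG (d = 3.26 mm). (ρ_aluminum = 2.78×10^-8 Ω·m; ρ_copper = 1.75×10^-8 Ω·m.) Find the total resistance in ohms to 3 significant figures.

0.506 Ω

Seg 1: A = π(d/2)² = π(1.3250e-03 m)² = 5.515e-06 m²
R_1 = (2.78×10^-8)(9.62)/(5.515e-06) = 0.04849 Ω
Seg 2: A = π(d/2)² = π(7.9000e-04 m)² = 1.961e-06 m²
R_2 = (1.75×10^-8)(33.3)/(1.961e-06) = 0.2972 Ω
Seg 3: A = π(3.26/2 mm)² = π(1.6300e-03 m)² = 8.347e-06 m²
R_3 = (2.78×10^-8)(48.2)/(8.347e-06) = 0.1605 Ω
R_total = R_1 + R_2 + R_3 = 0.506 Ω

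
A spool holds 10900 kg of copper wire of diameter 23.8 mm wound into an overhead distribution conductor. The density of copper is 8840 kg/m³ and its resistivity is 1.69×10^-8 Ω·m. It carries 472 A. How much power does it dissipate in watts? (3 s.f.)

23500 W

A = π(d/2)² = π(1.1900e-02 m)² = 4.4488e-04 m²
L = m/(density·A) = 10900/(8840×4.4488e-04) = 2772 m
R = ρL/A = (1.69×10^-8)(2772)/(4.4488e-04) = 0.1053 Ω
P = I²R = (472)² × 0.1053 = 23500 W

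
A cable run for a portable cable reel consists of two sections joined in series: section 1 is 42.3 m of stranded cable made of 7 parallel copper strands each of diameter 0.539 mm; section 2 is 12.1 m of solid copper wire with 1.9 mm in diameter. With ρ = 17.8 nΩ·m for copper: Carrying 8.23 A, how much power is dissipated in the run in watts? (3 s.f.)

ρ = 17.8 nΩ·m = 1.78×10^-8 Ω·m
Section 1: A_strand = π(2.6950e-04)² = 2.282e-07 m²; R₁ = ρL/(N·A_s) = (1.78×10^-8)(42.3)/(7×2.282e-07) = 0.4714 Ω
Section 2: A = π(d/2)² = π(9.5000e-04 m)² = 2.835e-06 m²
R₂ = (1.78×10^-8)(12.1)/(2.835e-06) = 0.07596 Ω
R = R₁ + R₂ = 0.5474 Ω
P = I²R = (8.23)² × 0.5474 = 37.1 W

37.1 W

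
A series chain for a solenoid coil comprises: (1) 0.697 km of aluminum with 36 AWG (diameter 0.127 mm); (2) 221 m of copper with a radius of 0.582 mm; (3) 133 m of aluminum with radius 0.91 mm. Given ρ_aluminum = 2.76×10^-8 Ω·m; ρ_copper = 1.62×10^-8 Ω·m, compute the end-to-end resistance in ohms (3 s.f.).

1520 Ω

Seg 1: A = π(0.127/2 mm)² = π(6.3500e-05 m)² = 1.267e-08 m²
R_1 = (2.76×10^-8)(697)/(1.267e-08) = 1519 Ω
Seg 2: A = πr² = π(5.8200e-04 m)² = 1.064e-06 m²
R_2 = (1.62×10^-8)(221)/(1.064e-06) = 3.364 Ω
Seg 3: A = πr² = π(9.1000e-04 m)² = 2.602e-06 m²
R_3 = (2.76×10^-8)(133)/(2.602e-06) = 1.411 Ω
R_total = R_1 + R_2 + R_3 = 1520 Ω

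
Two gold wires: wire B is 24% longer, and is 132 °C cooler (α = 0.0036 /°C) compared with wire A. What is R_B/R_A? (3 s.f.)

R ∝ ρL/d² with ρ ∝ (1+αΔT), so R_B/R_A = (1 + 24/100) × (1 − 0.0036×132)
= 1.24 × 0.5248 = 0.651

0.651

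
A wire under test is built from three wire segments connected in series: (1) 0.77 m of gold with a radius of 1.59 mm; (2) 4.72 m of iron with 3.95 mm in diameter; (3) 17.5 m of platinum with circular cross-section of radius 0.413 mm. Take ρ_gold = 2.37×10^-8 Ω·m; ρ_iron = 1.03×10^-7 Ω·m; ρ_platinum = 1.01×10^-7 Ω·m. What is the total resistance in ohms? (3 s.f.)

Seg 1: A = πr² = π(1.5900e-03 m)² = 7.942e-06 m²
R_1 = (2.37×10^-8)(0.77)/(7.942e-06) = 0.002298 Ω
Seg 2: A = π(d/2)² = π(1.9750e-03 m)² = 1.225e-05 m²
R_2 = (1.03×10^-7)(4.72)/(1.225e-05) = 0.03967 Ω
Seg 3: A = πr² = π(4.1300e-04 m)² = 5.359e-07 m²
R_3 = (1.01×10^-7)(17.5)/(5.359e-07) = 3.298 Ω
R_total = R_1 + R_2 + R_3 = 3.34 Ω

3.34 Ω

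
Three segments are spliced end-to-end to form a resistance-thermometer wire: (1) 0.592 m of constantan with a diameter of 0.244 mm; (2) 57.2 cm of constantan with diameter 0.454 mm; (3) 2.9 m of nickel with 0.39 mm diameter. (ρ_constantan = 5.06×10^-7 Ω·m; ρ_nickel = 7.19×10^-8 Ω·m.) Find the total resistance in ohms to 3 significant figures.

Seg 1: A = π(d/2)² = π(1.2200e-04 m)² = 4.676e-08 m²
R_1 = (5.06×10^-7)(0.592)/(4.676e-08) = 6.406 Ω
Seg 2: A = π(d/2)² = π(2.2700e-04 m)² = 1.619e-07 m²
R_2 = (5.06×10^-7)(0.572)/(1.619e-07) = 1.788 Ω
Seg 3: A = π(d/2)² = π(1.9500e-04 m)² = 1.195e-07 m²
R_3 = (7.19×10^-8)(2.9)/(1.195e-07) = 1.745 Ω
R_total = R_1 + R_2 + R_3 = 9.94 Ω

9.94 Ω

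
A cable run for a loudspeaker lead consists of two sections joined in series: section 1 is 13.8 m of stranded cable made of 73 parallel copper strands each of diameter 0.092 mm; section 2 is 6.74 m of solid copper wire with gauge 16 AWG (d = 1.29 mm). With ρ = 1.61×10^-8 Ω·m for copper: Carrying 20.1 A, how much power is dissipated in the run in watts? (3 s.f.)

219 W

Section 1: A_strand = π(4.6000e-05)² = 6.648e-09 m²; R₁ = ρL/(N·A_s) = (1.61×10^-8)(13.8)/(73×6.648e-09) = 0.4578 Ω
Section 2: A = π(1.29/2 mm)² = π(6.4500e-04 m)² = 1.307e-06 m²
R₂ = (1.61×10^-8)(6.74)/(1.307e-06) = 0.08303 Ω
R = R₁ + R₂ = 0.5409 Ω
P = I²R = (20.1)² × 0.5409 = 219 W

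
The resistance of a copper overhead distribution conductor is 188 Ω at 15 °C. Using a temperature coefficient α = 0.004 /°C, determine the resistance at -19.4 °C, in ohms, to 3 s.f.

162 Ω

ΔT = -19.4 − 15 = -34.4 °C
R = R₀(1 + αΔT) = 188 × (1 + 0.004×-34.4) = 188 × 0.8624 = 162 Ω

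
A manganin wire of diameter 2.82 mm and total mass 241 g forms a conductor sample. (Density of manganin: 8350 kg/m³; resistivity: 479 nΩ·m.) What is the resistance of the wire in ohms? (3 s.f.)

ρ = 479 nΩ·m = 4.79×10^-7 Ω·m
A = π(d/2)² = π(1.4100e-03 m)² = 6.2458e-06 m²
L = m/(density·A) = 0.241/(8350×6.2458e-06) = 4.621 m
R = ρL/A = (4.79×10^-7)(4.621)/(6.2458e-06) = 0.354 Ω

0.354 Ω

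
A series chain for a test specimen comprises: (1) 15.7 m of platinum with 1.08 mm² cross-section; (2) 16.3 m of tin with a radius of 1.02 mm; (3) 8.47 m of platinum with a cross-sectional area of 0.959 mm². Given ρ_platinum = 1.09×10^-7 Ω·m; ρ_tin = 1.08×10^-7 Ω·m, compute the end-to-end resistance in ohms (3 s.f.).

3.09 Ω

Seg 1: A = 1.08 mm² = 1.080e-06 m²
R_1 = (1.09×10^-7)(15.7)/(1.080e-06) = 1.585 Ω
Seg 2: A = πr² = π(1.0200e-03 m)² = 3.269e-06 m²
R_2 = (1.08×10^-7)(16.3)/(3.269e-06) = 0.5386 Ω
Seg 3: A = 0.959 mm² = 9.590e-07 m²
R_3 = (1.09×10^-7)(8.47)/(9.590e-07) = 0.9627 Ω
R_total = R_1 + R_2 + R_3 = 3.09 Ω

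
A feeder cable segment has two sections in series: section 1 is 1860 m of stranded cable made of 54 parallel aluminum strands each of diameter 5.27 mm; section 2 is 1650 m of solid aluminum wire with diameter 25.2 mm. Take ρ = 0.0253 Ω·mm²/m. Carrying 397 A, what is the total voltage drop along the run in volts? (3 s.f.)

49.1 V

ρ = 0.0253 Ω·mm²/m = 2.53×10^-8 Ω·m
Section 1: A_strand = π(2.6350e-03)² = 2.181e-05 m²; R₁ = ρL/(N·A_s) = (2.53×10^-8)(1860)/(54×2.181e-05) = 0.03995 Ω
Section 2: A = π(d/2)² = π(1.2600e-02 m)² = 4.988e-04 m²
R₂ = (2.53×10^-8)(1650)/(4.988e-04) = 0.0837 Ω
R = R₁ + R₂ = 0.1236 Ω
V = IR = 397 × 0.1236 = 49.1 V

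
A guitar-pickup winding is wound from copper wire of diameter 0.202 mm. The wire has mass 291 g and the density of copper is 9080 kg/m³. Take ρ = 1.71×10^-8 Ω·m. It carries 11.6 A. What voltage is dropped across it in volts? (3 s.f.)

6190 V

A = π(d/2)² = π(1.0100e-04 m)² = 3.2047e-08 m²
L = m/(density·A) = 0.291/(9080×3.2047e-08) = 1000 m
R = ρL/A = (1.71×10^-8)(1000)/(3.2047e-08) = 533.6 Ω
V = IR = 11.6 × 533.6 = 6190 V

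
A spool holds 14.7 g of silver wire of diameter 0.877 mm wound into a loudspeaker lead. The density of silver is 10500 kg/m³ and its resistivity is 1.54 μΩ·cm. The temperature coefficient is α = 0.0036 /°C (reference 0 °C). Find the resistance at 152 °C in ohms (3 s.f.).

0.0914 Ω

ρ = 1.54 μΩ·cm = 1.54×10^-8 Ω·m
A = π(d/2)² = π(4.3850e-04 m)² = 6.0407e-07 m²
L = m/(density·A) = 0.0147/(10500×6.0407e-07) = 2.318 m
R = ρL/A = (1.54×10^-8)(2.318)/(6.0407e-07) = 0.05908 Ω
R(152 °C) = 0.05908 × (1 + 0.0036×152) = 0.0914 Ω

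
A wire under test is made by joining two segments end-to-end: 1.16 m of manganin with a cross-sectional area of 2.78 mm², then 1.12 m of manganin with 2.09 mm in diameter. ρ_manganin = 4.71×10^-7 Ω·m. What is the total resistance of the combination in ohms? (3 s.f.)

Segment 1: A = 2.78 mm² = 2.780e-06 m²
R₁ = ρL/A = (4.71×10^-7)(1.16)/(2.780e-06) = 0.1965 Ω
Segment 2: A = π(d/2)² = π(1.0450e-03 m)² = 3.431e-06 m²
R₂ = (4.71×10^-7)(1.12)/(3.431e-06) = 0.1538 Ω
R = R₁ + R₂ = 0.350 Ω

0.350 Ω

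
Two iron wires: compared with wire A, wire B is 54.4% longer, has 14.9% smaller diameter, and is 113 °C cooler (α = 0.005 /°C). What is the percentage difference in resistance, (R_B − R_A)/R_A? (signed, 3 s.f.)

R ∝ ρL/d² with ρ ∝ (1+αΔT), so R_B/R_A = (1 + 54.4/100) × (1 − 14.9/100)⁻² × (1 − 0.005×113)
= 1.544 × 1.381 × 0.435 = 0.9274
(R_B − R_A)/R_A = 0.9274 − 1 = -7.26%

-7.26%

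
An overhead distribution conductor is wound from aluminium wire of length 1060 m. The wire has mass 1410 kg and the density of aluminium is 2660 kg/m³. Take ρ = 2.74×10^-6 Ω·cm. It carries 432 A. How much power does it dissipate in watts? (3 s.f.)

ρ = 2.74×10^-6 Ω·cm = 2.74×10^-8 Ω·m
A = m/(density·L) = 1410/(2660×1060) = 5.0007e-04 m²
R = ρL/A = (2.74×10^-8)(1060)/(5.0007e-04) = 0.05808 Ω
P = I²R = (432)² × 0.05808 = 10800 W

10800 W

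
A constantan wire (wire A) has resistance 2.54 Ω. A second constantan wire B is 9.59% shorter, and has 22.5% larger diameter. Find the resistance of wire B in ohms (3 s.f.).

1.53 Ω

R ∝ L/d², so R_B/R_A = (1 − 9.59/100) × (1 + 22.5/100)⁻²
= 0.9041 × 0.6664 = 0.6025
R_B = 0.6025 × 2.54 = 1.53 Ω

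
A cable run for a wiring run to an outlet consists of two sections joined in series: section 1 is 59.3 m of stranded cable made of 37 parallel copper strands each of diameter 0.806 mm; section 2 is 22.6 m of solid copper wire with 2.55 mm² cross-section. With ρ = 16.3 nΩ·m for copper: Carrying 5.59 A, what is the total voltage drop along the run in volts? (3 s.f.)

ρ = 16.3 nΩ·m = 1.63×10^-8 Ω·m
Section 1: A_strand = π(4.0300e-04)² = 5.102e-07 m²; R₁ = ρL/(N·A_s) = (1.63×10^-8)(59.3)/(37×5.102e-07) = 0.0512 Ω
Section 2: A = 2.55 mm² = 2.550e-06 m²
R₂ = (1.63×10^-8)(22.6)/(2.550e-06) = 0.1445 Ω
R = R₁ + R₂ = 0.1957 Ω
V = IR = 5.59 × 0.1957 = 1.09 V

1.09 V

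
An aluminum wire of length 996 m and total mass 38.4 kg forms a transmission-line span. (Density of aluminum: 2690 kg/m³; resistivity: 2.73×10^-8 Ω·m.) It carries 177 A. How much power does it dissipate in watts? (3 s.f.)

59400 W

A = m/(density·L) = 38.4/(2690×996) = 1.4332e-05 m²
R = ρL/A = (2.73×10^-8)(996)/(1.4332e-05) = 1.897 Ω
P = I²R = (177)² × 1.897 = 59400 W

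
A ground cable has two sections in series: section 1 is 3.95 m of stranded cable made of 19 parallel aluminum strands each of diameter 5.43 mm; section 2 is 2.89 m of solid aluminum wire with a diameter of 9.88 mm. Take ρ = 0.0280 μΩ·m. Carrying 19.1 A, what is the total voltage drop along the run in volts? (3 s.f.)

0.0250 V

ρ = 0.0280 μΩ·m = 2.80×10^-8 Ω·m
Section 1: A_strand = π(2.7150e-03)² = 2.316e-05 m²; R₁ = ρL/(N·A_s) = (2.80×10^-8)(3.95)/(19×2.316e-05) = 2.514×10^-4 Ω
Section 2: A = π(d/2)² = π(4.9400e-03 m)² = 7.667e-05 m²
R₂ = (2.80×10^-8)(2.89)/(7.667e-05) = 0.001055 Ω
R = R₁ + R₂ = 0.001307 Ω
V = IR = 19.1 × 0.001307 = 0.0250 V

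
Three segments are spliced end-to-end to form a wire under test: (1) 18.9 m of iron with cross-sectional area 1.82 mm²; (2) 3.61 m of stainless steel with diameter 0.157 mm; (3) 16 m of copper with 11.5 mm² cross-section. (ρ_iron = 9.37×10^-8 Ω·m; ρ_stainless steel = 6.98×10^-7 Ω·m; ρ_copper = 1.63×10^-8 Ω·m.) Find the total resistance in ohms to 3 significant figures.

131 Ω

Seg 1: A = 1.82 mm² = 1.820e-06 m²
R_1 = (9.37×10^-8)(18.9)/(1.820e-06) = 0.973 Ω
Seg 2: A = π(d/2)² = π(7.8500e-05 m)² = 1.936e-08 m²
R_2 = (6.98×10^-7)(3.61)/(1.936e-08) = 130.2 Ω
Seg 3: A = 11.5 mm² = 1.150e-05 m²
R_3 = (1.63×10^-8)(16)/(1.150e-05) = 0.02268 Ω
R_total = R_1 + R_2 + R_3 = 131 Ω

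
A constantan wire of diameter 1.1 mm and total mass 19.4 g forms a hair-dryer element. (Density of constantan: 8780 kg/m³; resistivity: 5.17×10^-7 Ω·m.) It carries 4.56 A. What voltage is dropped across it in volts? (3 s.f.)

5.77 V

A = π(d/2)² = π(5.5000e-04 m)² = 9.5033e-07 m²
L = m/(density·A) = 0.0194/(8780×9.5033e-07) = 2.325 m
R = ρL/A = (5.17×10^-7)(2.325)/(9.5033e-07) = 1.265 Ω
V = IR = 4.56 × 1.265 = 5.77 V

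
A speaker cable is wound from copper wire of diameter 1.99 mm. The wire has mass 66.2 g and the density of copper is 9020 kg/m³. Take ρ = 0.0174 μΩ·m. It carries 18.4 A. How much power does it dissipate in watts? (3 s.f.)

4.47 W

ρ = 0.0174 μΩ·m = 1.74×10^-8 Ω·m
A = π(d/2)² = π(9.9500e-04 m)² = 3.1103e-06 m²
L = m/(density·A) = 0.0662/(9020×3.1103e-06) = 2.36 m
R = ρL/A = (1.74×10^-8)(2.36)/(3.1103e-06) = 0.0132 Ω
P = I²R = (18.4)² × 0.0132 = 4.47 W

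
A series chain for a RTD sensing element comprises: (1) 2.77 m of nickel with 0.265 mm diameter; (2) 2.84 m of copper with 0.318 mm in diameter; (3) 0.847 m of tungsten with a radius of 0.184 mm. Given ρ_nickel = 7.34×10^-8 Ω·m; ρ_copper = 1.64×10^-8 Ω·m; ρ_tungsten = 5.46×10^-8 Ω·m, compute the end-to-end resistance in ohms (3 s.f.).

Seg 1: A = π(d/2)² = π(1.3250e-04 m)² = 5.515e-08 m²
R_1 = (7.34×10^-8)(2.77)/(5.515e-08) = 3.686 Ω
Seg 2: A = π(d/2)² = π(1.5900e-04 m)² = 7.942e-08 m²
R_2 = (1.64×10^-8)(2.84)/(7.942e-08) = 0.5864 Ω
Seg 3: A = πr² = π(1.8400e-04 m)² = 1.064e-07 m²
R_3 = (5.46×10^-8)(0.847)/(1.064e-07) = 0.4348 Ω
R_total = R_1 + R_2 + R_3 = 4.71 Ω

4.71 Ω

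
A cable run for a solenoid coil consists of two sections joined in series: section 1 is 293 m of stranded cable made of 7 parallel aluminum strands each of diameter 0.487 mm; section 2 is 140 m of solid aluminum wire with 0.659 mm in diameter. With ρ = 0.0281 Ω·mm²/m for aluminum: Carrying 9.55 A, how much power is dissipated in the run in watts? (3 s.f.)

ρ = 0.0281 Ω·mm²/m = 2.81×10^-8 Ω·m
Section 1: A_strand = π(2.4350e-04)² = 1.863e-07 m²; R₁ = ρL/(N·A_s) = (2.81×10^-8)(293)/(7×1.863e-07) = 6.314 Ω
Section 2: A = π(d/2)² = π(3.2950e-04 m)² = 3.411e-07 m²
R₂ = (2.81×10^-8)(140)/(3.411e-07) = 11.53 Ω
R = R₁ + R₂ = 17.85 Ω
P = I²R = (9.55)² × 17.85 = 1630 W

1630 W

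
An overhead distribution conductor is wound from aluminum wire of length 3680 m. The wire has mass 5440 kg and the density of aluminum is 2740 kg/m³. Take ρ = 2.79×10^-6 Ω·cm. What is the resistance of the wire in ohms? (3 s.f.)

0.190 Ω

ρ = 2.79×10^-6 Ω·cm = 2.79×10^-8 Ω·m
A = m/(density·L) = 5440/(2740×3680) = 5.3951e-04 m²
R = ρL/A = (2.79×10^-8)(3680)/(5.3951e-04) = 0.190 Ω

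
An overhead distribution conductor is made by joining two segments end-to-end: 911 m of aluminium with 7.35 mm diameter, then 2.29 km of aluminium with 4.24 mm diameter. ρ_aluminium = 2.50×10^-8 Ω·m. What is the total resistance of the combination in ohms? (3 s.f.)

4.59 Ω

Segment 1: A = π(d/2)² = π(3.6750e-03 m)² = 4.243e-05 m²
R₁ = ρL/A = (2.50×10^-8)(911)/(4.243e-05) = 0.5368 Ω
Segment 2: A = π(d/2)² = π(2.1200e-03 m)² = 1.412e-05 m²
R₂ = (2.50×10^-8)(2290)/(1.412e-05) = 4.055 Ω
R = R₁ + R₂ = 4.59 Ω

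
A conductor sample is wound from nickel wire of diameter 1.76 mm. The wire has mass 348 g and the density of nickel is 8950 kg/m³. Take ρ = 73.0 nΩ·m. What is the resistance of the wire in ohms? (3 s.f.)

ρ = 73.0 nΩ·m = 7.30×10^-8 Ω·m
A = π(d/2)² = π(8.8000e-04 m)² = 2.4328e-06 m²
L = m/(density·A) = 0.348/(8950×2.4328e-06) = 15.98 m
R = ρL/A = (7.30×10^-8)(15.98)/(2.4328e-06) = 0.480 Ω

0.480 Ω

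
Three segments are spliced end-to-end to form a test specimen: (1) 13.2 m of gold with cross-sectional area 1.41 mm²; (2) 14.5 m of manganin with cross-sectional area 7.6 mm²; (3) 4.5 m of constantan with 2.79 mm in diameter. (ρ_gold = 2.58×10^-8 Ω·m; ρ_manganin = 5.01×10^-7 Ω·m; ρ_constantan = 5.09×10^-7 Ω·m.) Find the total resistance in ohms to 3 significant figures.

Seg 1: A = 1.41 mm² = 1.410e-06 m²
R_1 = (2.58×10^-8)(13.2)/(1.410e-06) = 0.2415 Ω
Seg 2: A = 7.6 mm² = 7.600e-06 m²
R_2 = (5.01×10^-7)(14.5)/(7.600e-06) = 0.9559 Ω
Seg 3: A = π(d/2)² = π(1.3950e-03 m)² = 6.114e-06 m²
R_3 = (5.09×10^-7)(4.5)/(6.114e-06) = 0.3747 Ω
R_total = R_1 + R_2 + R_3 = 1.57 Ω

1.57 Ω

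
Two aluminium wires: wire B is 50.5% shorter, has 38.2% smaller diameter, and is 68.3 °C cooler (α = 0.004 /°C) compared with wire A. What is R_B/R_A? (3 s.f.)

R ∝ ρL/d² with ρ ∝ (1+αΔT), so R_B/R_A = (1 − 50.5/100) × (1 − 38.2/100)⁻² × (1 − 0.004×68.3)
= 0.495 × 2.618 × 0.7268 = 0.942

0.942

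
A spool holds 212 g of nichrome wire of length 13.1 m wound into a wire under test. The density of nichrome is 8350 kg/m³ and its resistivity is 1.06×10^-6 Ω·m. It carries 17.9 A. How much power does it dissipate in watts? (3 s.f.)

2300 W

A = m/(density·L) = 0.212/(8350×13.1) = 1.9381e-06 m²
R = ρL/A = (1.06×10^-6)(13.1)/(1.9381e-06) = 7.165 Ω
P = I²R = (17.9)² × 7.165 = 2300 W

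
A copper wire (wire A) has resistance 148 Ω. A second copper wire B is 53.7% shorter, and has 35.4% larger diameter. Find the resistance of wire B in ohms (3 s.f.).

37.4 Ω

R ∝ L/d², so R_B/R_A = (1 − 53.7/100) × (1 + 35.4/100)⁻²
= 0.463 × 0.5455 = 0.2525
R_B = 0.2525 × 148 = 37.4 Ω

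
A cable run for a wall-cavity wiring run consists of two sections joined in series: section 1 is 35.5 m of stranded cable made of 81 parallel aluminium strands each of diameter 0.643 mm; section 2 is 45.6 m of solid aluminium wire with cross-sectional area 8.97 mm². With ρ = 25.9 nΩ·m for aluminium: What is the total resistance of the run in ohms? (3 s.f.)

ρ = 25.9 nΩ·m = 2.59×10^-8 Ω·m
Section 1: A_strand = π(3.2150e-04)² = 3.247e-07 m²; R₁ = ρL/(N·A_s) = (2.59×10^-8)(35.5)/(81×3.247e-07) = 0.03496 Ω
Section 2: A = 8.97 mm² = 8.970e-06 m²
R₂ = (2.59×10^-8)(45.6)/(8.970e-06) = 0.1317 Ω
R = R₁ + R₂ = 0.167 Ω

0.167 Ω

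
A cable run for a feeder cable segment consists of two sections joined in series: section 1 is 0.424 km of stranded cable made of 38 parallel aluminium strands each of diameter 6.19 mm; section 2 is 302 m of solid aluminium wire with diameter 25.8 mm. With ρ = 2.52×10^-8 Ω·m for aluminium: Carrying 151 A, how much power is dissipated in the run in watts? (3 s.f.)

545 W

Section 1: A_strand = π(3.0950e-03)² = 3.009e-05 m²; R₁ = ρL/(N·A_s) = (2.52×10^-8)(424)/(38×3.009e-05) = 0.009344 Ω
Section 2: A = π(d/2)² = π(1.2900e-02 m)² = 5.228e-04 m²
R₂ = (2.52×10^-8)(302)/(5.228e-04) = 0.01456 Ω
R = R₁ + R₂ = 0.0239 Ω
P = I²R = (151)² × 0.0239 = 545 W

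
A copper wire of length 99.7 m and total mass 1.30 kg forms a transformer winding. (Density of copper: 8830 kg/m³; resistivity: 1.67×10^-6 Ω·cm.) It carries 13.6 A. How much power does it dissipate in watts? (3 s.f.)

209 W

ρ = 1.67×10^-6 Ω·cm = 1.67×10^-8 Ω·m
A = m/(density·L) = 1.3/(8830×99.7) = 1.4767e-06 m²
R = ρL/A = (1.67×10^-8)(99.7)/(1.4767e-06) = 1.128 Ω
P = I²R = (13.6)² × 1.128 = 209 W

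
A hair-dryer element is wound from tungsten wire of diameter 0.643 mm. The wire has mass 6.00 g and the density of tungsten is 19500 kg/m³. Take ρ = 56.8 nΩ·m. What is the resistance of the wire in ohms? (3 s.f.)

ρ = 56.8 nΩ·m = 5.68×10^-8 Ω·m
A = π(d/2)² = π(3.2150e-04 m)² = 3.2472e-07 m²
L = m/(density·A) = 0.006/(19500×3.2472e-07) = 0.9476 m
R = ρL/A = (5.68×10^-8)(0.9476)/(3.2472e-07) = 0.166 Ω

0.166 Ω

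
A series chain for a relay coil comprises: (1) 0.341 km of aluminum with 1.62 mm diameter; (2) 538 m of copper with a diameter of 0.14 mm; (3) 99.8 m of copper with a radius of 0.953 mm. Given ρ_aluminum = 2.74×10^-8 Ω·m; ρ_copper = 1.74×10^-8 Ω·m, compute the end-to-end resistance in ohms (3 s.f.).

Seg 1: A = π(d/2)² = π(8.1000e-04 m)² = 2.061e-06 m²
R_1 = (2.74×10^-8)(341)/(2.061e-06) = 4.533 Ω
Seg 2: A = π(d/2)² = π(7.0000e-05 m)² = 1.539e-08 m²
R_2 = (1.74×10^-8)(538)/(1.539e-08) = 608.1 Ω
Seg 3: A = πr² = π(9.5300e-04 m)² = 2.853e-06 m²
R_3 = (1.74×10^-8)(99.8)/(2.853e-06) = 0.6086 Ω
R_total = R_1 + R_2 + R_3 = 613 Ω

613 Ω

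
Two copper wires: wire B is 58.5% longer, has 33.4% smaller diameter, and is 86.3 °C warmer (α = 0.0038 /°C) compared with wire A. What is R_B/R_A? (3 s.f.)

R ∝ ρL/d² with ρ ∝ (1+αΔT), so R_B/R_A = (1 + 58.5/100) × (1 − 33.4/100)⁻² × (1 + 0.0038×86.3)
= 1.585 × 2.255 × 1.328 = 4.75

4.75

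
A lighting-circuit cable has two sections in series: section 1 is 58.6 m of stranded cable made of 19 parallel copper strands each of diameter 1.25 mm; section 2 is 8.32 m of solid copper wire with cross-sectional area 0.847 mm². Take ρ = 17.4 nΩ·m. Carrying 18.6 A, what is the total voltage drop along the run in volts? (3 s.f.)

ρ = 17.4 nΩ·m = 1.74×10^-8 Ω·m
Section 1: A_strand = π(6.2500e-04)² = 1.227e-06 m²; R₁ = ρL/(N·A_s) = (1.74×10^-8)(58.6)/(19×1.227e-06) = 0.04373 Ω
Section 2: A = 0.847 mm² = 8.470e-07 m²
R₂ = (1.74×10^-8)(8.32)/(8.470e-07) = 0.1709 Ω
R = R₁ + R₂ = 0.2146 Ω
V = IR = 18.6 × 0.2146 = 3.99 V

3.99 V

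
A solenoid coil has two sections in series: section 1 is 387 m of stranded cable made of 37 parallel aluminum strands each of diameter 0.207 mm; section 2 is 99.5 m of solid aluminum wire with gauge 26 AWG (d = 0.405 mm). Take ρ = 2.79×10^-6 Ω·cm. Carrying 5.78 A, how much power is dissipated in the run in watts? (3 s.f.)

1010 W

ρ = 2.79×10^-6 Ω·cm = 2.79×10^-8 Ω·m
Section 1: A_strand = π(1.0350e-04)² = 3.365e-08 m²; R₁ = ρL/(N·A_s) = (2.79×10^-8)(387)/(37×3.365e-08) = 8.671 Ω
Section 2: A = π(0.405/2 mm)² = π(2.0250e-04 m)² = 1.288e-07 m²
R₂ = (2.79×10^-8)(99.5)/(1.288e-07) = 21.55 Ω
R = R₁ + R₂ = 30.22 Ω
P = I²R = (5.78)² × 30.22 = 1010 W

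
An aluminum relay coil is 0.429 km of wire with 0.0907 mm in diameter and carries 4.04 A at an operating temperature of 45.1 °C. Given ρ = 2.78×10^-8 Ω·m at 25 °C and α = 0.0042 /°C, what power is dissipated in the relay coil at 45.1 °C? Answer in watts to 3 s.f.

A = π(d/2)² = π(4.5350e-05 m)² = 6.461e-09 m²
R₍25₎ = ρL/A = (2.78×10^-8)(429)/(6.461e-09) = 1846 Ω
R₍45.1₎ = R₍25₎(1 + αΔT) = 1846 × (1 + 0.0042×20.1) = 2002 Ω
P = I²R = (4.04)² × 2002 = 32700 W

32700 W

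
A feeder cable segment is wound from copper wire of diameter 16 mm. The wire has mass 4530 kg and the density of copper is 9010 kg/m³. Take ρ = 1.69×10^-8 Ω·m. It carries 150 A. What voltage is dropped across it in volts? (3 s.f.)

A = π(d/2)² = π(8.0000e-03 m)² = 2.0106e-04 m²
L = m/(density·A) = 4530/(9010×2.0106e-04) = 2501 m
R = ρL/A = (1.69×10^-8)(2501)/(2.0106e-04) = 0.2102 Ω
V = IR = 150 × 0.2102 = 31.5 V

31.5 V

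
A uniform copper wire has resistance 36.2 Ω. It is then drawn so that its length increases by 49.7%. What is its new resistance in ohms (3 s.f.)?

81.1 Ω

k = 1 + 49.7/100 = 1.497; volume constant ⇒ A' = A/k, so R' = k²R.
R' = 2.241 × 36.2 = 81.1 Ω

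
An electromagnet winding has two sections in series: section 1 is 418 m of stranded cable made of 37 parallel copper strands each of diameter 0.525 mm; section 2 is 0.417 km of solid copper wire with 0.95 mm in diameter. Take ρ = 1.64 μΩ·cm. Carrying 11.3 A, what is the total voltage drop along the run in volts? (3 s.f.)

119 V

ρ = 1.64 μΩ·cm = 1.64×10^-8 Ω·m
Section 1: A_strand = π(2.6250e-04)² = 2.165e-07 m²; R₁ = ρL/(N·A_s) = (1.64×10^-8)(418)/(37×2.165e-07) = 0.8559 Ω
Section 2: A = π(d/2)² = π(4.7500e-04 m)² = 7.088e-07 m²
R₂ = (1.64×10^-8)(417)/(7.088e-07) = 9.648 Ω
R = R₁ + R₂ = 10.5 Ω
V = IR = 11.3 × 10.5 = 119 V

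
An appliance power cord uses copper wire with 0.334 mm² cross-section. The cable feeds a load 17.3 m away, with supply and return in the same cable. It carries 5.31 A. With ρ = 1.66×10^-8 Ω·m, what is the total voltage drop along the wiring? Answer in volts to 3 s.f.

A = 0.334 mm² = 3.340e-07 m²
Total conductor length (both ways) L = 2 × 17.3 = 34.6 m
R = ρL/A = (1.66×10^-8)(34.6)/(3.340e-07) = 1.72 Ω
V = IR = 5.31 × 1.72 = 9.13 V

9.13 V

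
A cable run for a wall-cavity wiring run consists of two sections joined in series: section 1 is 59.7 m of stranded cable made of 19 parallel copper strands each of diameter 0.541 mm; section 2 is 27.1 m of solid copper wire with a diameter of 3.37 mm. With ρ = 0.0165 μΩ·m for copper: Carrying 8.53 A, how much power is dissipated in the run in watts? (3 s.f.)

20.1 W

ρ = 0.0165 μΩ·m = 1.65×10^-8 Ω·m
Section 1: A_strand = π(2.7050e-04)² = 2.299e-07 m²; R₁ = ρL/(N·A_s) = (1.65×10^-8)(59.7)/(19×2.299e-07) = 0.2255 Ω
Section 2: A = π(d/2)² = π(1.6850e-03 m)² = 8.920e-06 m²
R₂ = (1.65×10^-8)(27.1)/(8.920e-06) = 0.05013 Ω
R = R₁ + R₂ = 0.2757 Ω
P = I²R = (8.53)² × 0.2757 = 20.1 W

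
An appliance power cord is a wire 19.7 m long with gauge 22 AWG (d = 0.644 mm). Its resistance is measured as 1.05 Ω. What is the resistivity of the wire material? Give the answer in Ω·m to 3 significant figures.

1.74×10^-8 Ω·m

A = π(0.644/2 mm)² = π(3.2200e-04 m)² = 3.257e-07 m²
ρ = RA/L = (1.05)(3.257e-07)/(19.7) = 1.74×10^-8 Ω·m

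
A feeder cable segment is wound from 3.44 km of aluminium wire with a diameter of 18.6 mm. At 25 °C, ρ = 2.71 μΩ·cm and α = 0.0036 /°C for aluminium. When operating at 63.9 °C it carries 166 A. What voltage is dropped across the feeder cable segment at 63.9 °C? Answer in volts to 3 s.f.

64.9 V

ρ = 2.71 μΩ·cm = 2.71×10^-8 Ω·m
A = π(d/2)² = π(9.3000e-03 m)² = 2.717e-04 m²
R₍25₎ = ρL/A = (2.71×10^-8)(3440)/(2.717e-04) = 0.3431 Ω
R₍63.9₎ = R₍25₎(1 + αΔT) = 0.3431 × (1 + 0.0036×38.9) = 0.3911 Ω
V = IR = 166 × 0.3911 = 64.9 V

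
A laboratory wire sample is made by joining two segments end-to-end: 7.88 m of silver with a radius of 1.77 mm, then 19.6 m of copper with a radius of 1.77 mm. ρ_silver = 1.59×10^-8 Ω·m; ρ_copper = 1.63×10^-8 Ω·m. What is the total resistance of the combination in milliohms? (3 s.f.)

45.2 mΩ

Segment 1: A = πr² = π(1.7700e-03 m)² = 9.842e-06 m²
R₁ = ρL/A = (1.59×10^-8)(7.88)/(9.842e-06) = 0.01273 Ω
R₂ = (1.63×10^-8)(19.6)/(9.842e-06) = 0.03246 Ω
R = R₁ + R₂ = 45.2 mΩ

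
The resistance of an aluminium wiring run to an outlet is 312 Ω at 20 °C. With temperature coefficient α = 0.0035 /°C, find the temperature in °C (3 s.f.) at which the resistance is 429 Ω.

127 °C

R = R₀(1 + α(T − T₀)) ⇒ T = T₀ + (R/R₀ − 1)/α
T = 20 + (429/312 − 1)/0.0035 = 20 + (0.375)/0.0035 = 127 °C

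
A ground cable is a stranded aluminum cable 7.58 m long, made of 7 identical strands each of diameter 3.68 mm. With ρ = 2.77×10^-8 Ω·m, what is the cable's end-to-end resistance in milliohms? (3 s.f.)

2.82 mΩ

A_strand = π(1.8400e-03 m)² = 1.064e-05 m²
R_strand = ρL/A = (2.77×10^-8)(7.58)/(1.064e-05) = 0.01974 Ω
R_total = R_strand/N = 0.01974/7 = 2.82 mΩ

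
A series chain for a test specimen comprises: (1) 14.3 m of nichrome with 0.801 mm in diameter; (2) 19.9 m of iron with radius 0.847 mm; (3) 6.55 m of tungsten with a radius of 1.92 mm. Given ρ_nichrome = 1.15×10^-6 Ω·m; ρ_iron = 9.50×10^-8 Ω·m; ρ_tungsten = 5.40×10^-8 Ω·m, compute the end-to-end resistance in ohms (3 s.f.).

33.5 Ω

Seg 1: A = π(d/2)² = π(4.0050e-04 m)² = 5.039e-07 m²
R_1 = (1.15×10^-6)(14.3)/(5.039e-07) = 32.63 Ω
Seg 2: A = πr² = π(8.4700e-04 m)² = 2.254e-06 m²
R_2 = (9.50×10^-8)(19.9)/(2.254e-06) = 0.8388 Ω
Seg 3: A = πr² = π(1.9200e-03 m)² = 1.158e-05 m²
R_3 = (5.40×10^-8)(6.55)/(1.158e-05) = 0.03054 Ω
R_total = R_1 + R_2 + R_3 = 33.5 Ω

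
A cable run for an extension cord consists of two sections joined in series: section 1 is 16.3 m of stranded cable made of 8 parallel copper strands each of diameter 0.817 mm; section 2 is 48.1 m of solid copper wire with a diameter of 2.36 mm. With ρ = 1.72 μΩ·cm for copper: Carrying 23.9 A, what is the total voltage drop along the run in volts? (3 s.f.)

6.12 V

ρ = 1.72 μΩ·cm = 1.72×10^-8 Ω·m
Section 1: A_strand = π(4.0850e-04)² = 5.242e-07 m²; R₁ = ρL/(N·A_s) = (1.72×10^-8)(16.3)/(8×5.242e-07) = 0.06685 Ω
Section 2: A = π(d/2)² = π(1.1800e-03 m)² = 4.374e-06 m²
R₂ = (1.72×10^-8)(48.1)/(4.374e-06) = 0.1891 Ω
R = R₁ + R₂ = 0.256 Ω
V = IR = 23.9 × 0.256 = 6.12 V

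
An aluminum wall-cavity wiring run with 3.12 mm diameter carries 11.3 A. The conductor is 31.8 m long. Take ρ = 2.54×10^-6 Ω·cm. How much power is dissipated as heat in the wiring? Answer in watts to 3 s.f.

ρ = 2.54×10^-6 Ω·cm = 2.54×10^-8 Ω·m
A = π(d/2)² = π(1.5600e-03 m)² = 7.645e-06 m²
R = ρL/A = (2.54×10^-8)(31.8)/(7.645e-06) = 0.1056 Ω
P = I²R = (11.3)² × 0.1056 = 13.5 W

13.5 W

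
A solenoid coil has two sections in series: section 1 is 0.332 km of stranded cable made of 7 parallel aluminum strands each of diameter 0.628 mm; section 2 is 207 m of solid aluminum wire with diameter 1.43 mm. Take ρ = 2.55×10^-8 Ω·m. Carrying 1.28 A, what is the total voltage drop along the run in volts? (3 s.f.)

9.20 V

Section 1: A_strand = π(3.1400e-04)² = 3.097e-07 m²; R₁ = ρL/(N·A_s) = (2.55×10^-8)(332)/(7×3.097e-07) = 3.905 Ω
Section 2: A = π(d/2)² = π(7.1500e-04 m)² = 1.606e-06 m²
R₂ = (2.55×10^-8)(207)/(1.606e-06) = 3.287 Ω
R = R₁ + R₂ = 7.191 Ω
V = IR = 1.28 × 7.191 = 9.20 V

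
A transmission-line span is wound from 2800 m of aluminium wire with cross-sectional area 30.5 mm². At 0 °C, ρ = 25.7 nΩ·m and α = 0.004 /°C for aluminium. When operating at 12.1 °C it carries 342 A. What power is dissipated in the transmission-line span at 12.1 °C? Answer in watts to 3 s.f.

2.89×10^5 W

ρ = 25.7 nΩ·m = 2.57×10^-8 Ω·m
A = 30.5 mm² = 3.050e-05 m²
R₍0₎ = ρL/A = (2.57×10^-8)(2800)/(3.050e-05) = 2.359 Ω
R₍12.1₎ = R₍0₎(1 + αΔT) = 2.359 × (1 + 0.004×12.1) = 2.474 Ω
P = I²R = (342)² × 2.474 = 2.89×10^5 W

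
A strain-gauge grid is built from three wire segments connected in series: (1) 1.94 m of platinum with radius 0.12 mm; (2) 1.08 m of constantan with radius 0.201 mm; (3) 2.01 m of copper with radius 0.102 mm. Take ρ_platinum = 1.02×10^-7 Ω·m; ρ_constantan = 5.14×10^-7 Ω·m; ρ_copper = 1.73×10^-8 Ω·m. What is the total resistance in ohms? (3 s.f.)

9.81 Ω

Seg 1: A = πr² = π(1.2000e-04 m)² = 4.524e-08 m²
R_1 = (1.02×10^-7)(1.94)/(4.524e-08) = 4.374 Ω
Seg 2: A = πr² = π(2.0100e-04 m)² = 1.269e-07 m²
R_2 = (5.14×10^-7)(1.08)/(1.269e-07) = 4.374 Ω
Seg 3: A = πr² = π(1.0200e-04 m)² = 3.269e-08 m²
R_3 = (1.73×10^-8)(2.01)/(3.269e-08) = 1.064 Ω
R_total = R_1 + R_2 + R_3 = 9.81 Ω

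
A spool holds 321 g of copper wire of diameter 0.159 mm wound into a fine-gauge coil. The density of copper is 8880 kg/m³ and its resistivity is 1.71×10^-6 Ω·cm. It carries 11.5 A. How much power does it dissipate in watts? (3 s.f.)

ρ = 1.71×10^-6 Ω·cm = 1.71×10^-8 Ω·m
A = π(d/2)² = π(7.9500e-05 m)² = 1.9856e-08 m²
L = m/(density·A) = 0.321/(8880×1.9856e-08) = 1821 m
R = ρL/A = (1.71×10^-8)(1821)/(1.9856e-08) = 1568 Ω
P = I²R = (11.5)² × 1568 = 2.07×10^5 W

2.07×10^5 W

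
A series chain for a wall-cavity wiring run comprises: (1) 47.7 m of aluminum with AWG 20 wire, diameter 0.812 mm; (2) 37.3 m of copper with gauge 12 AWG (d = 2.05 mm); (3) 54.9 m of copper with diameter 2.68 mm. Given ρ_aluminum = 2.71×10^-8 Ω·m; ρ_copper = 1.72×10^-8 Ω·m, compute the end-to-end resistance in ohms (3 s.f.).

2.86 Ω

Seg 1: A = π(0.812/2 mm)² = π(4.0600e-04 m)² = 5.178e-07 m²
R_1 = (2.71×10^-8)(47.7)/(5.178e-07) = 2.496 Ω
Seg 2: A = π(2.05/2 mm)² = π(1.0250e-03 m)² = 3.301e-06 m²
R_2 = (1.72×10^-8)(37.3)/(3.301e-06) = 0.1944 Ω
Seg 3: A = π(d/2)² = π(1.3400e-03 m)² = 5.641e-06 m²
R_3 = (1.72×10^-8)(54.9)/(5.641e-06) = 0.1674 Ω
R_total = R_1 + R_2 + R_3 = 2.86 Ω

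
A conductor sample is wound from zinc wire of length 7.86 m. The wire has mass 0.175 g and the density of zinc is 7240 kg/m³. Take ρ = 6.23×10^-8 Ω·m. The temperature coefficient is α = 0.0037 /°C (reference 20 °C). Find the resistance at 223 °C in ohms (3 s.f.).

A = m/(density·L) = 1.750×10^-4/(7240×7.86) = 3.0752e-09 m²
R = ρL/A = (6.23×10^-8)(7.86)/(3.0752e-09) = 159.2 Ω
R(223 °C) = 159.2 × (1 + 0.0037×203) = 279 Ω

279 Ω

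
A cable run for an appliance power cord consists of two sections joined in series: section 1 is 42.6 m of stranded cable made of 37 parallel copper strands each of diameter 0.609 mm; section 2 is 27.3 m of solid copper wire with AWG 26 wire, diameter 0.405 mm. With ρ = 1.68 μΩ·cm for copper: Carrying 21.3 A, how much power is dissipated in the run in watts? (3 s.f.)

ρ = 1.68 μΩ·cm = 1.68×10^-8 Ω·m
Section 1: A_strand = π(3.0450e-04)² = 2.913e-07 m²; R₁ = ρL/(N·A_s) = (1.68×10^-8)(42.6)/(37×2.913e-07) = 0.0664 Ω
Section 2: A = π(0.405/2 mm)² = π(2.0250e-04 m)² = 1.288e-07 m²
R₂ = (1.68×10^-8)(27.3)/(1.288e-07) = 3.56 Ω
R = R₁ + R₂ = 3.627 Ω
P = I²R = (21.3)² × 3.627 = 1650 W

1650 W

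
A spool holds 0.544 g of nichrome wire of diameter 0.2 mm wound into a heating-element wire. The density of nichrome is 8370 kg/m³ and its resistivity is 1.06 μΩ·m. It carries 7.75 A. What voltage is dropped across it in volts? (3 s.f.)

ρ = 1.06 μΩ·m = 1.06×10^-6 Ω·m
A = π(d/2)² = π(1.0000e-04 m)² = 3.1416e-08 m²
L = m/(density·A) = 5.440×10^-4/(8370×3.1416e-08) = 2.069 m
R = ρL/A = (1.06×10^-6)(2.069)/(3.1416e-08) = 69.8 Ω
V = IR = 7.75 × 69.8 = 541 V

541 V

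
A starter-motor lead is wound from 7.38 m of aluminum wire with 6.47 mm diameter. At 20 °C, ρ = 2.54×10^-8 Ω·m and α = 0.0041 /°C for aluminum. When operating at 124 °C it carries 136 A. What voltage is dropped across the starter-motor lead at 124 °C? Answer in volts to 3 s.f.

1.11 V

A = π(d/2)² = π(3.2350e-03 m)² = 3.288e-05 m²
R₍20₎ = ρL/A = (2.54×10^-8)(7.38)/(3.288e-05) = 0.005702 Ω
R₍124₎ = R₍20₎(1 + αΔT) = 0.005702 × (1 + 0.0041×104) = 0.008133 Ω
V = IR = 136 × 0.008133 = 1.11 V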